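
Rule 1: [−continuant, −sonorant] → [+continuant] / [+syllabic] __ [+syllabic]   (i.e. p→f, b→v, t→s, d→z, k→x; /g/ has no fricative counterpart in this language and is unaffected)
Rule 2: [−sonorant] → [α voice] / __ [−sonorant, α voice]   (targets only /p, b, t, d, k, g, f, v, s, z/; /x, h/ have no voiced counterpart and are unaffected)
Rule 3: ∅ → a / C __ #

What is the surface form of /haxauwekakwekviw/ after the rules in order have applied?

Rule 1 (intervocalic spirantization): /k/ is a stop between vowels /e/ and /a/, so it spirantizes to the fricative [x]. /haxauwekakwekviw/ → haxauwexakwekviw.
Rule 2 (regressive voicing assimilation): /k/ precedes the voiced obstruent /v/, so it voices to [g] by assimilation. /haxauwexakwekviw/ → haxauwexakwegviw.
Rule 3 (final a-epenthesis): the form ends in the consonant /w/, so [a] is inserted word-finally. /haxauwexakwegviw/ → haxauwexakwegviwa.

haxauwexakwegviwa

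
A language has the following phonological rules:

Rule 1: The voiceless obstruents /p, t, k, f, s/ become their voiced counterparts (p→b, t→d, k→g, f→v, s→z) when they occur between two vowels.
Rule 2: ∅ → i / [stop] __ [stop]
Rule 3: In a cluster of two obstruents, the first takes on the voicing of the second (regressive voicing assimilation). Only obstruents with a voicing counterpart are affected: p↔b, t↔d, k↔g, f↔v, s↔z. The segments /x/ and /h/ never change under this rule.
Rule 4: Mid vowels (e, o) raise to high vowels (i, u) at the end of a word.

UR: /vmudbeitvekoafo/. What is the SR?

vmudibeidvegoavu

Rule 1 (intervocalic voicing): /k/ is a voiceless obstruent between vowels /e/ and /o/, so it voices to [g]. /f/ is a voiceless obstruent between vowels /a/ and /o/, so it voices to [v]. /vmudbeitvekoafo/ → vmudbeitvegoavo.
Rule 2 (stop-cluster i-epenthesis): /d/ and /b/ form a stop–stop cluster, so [i] is inserted between them. /vmudbeitvegoavo/ → vmudibeitvegoavo.
Rule 3 (regressive voicing assimilation): /t/ precedes the voiced obstruent /v/, so it voices to [d] by assimilation. /vmudibeitvegoavo/ → vmudibeidvegoavo.
Rule 4 (final vowel raising): /o/ is a mid vowel in word-final position, so it raises to [u]. /vmudibeidvegoavo/ → vmudibeidvegoavu.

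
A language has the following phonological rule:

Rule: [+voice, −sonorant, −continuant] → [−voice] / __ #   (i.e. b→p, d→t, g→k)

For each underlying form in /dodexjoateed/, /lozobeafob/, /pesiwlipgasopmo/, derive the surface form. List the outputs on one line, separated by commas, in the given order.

/dodexjoateed/: /d/ is a voiced stop in word-final position, so it devoices to [t]. → [dodexjoateet].
/lozobeafob/: /b/ is a voiced stop in word-final position, so it devoices to [p]. → [lozobeafop].
/pesiwlipgasopmo/: the rule's environment is not met; surfaces unchanged as [pesiwlipgasopmo].

dodexjoateet, lozobeafop, pesiwlipgasopmo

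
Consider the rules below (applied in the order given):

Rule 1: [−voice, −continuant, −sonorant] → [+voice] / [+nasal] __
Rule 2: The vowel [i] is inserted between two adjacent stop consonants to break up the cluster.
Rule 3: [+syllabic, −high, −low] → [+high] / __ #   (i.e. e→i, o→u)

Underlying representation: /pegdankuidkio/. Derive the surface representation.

pegidanguidikiu

Rule 1 (post-nasal voicing): /k/ is a voiceless stop immediately after the nasal /n/, so it voices to [g]. /pegdankuidkio/ → pegdanguidkio.
Rule 2 (stop-cluster i-epenthesis): /g/ and /d/ form a stop–stop cluster, so [i] is inserted between them. /d/ and /k/ form a stop–stop cluster, so [i] is inserted between them. /pegdanguidkio/ → pegidanguidikio.
Rule 3 (final vowel raising): /o/ is a mid vowel in word-final position, so it raises to [u]. /pegidanguidikio/ → pegidanguidikiu.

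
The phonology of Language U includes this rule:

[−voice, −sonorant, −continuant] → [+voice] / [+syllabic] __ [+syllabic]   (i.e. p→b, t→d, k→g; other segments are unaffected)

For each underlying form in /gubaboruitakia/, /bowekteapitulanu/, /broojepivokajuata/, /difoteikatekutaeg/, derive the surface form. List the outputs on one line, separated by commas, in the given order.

gubaboruidagia, bowekteabidulanu, broojebivogajuada, difodeigadegudaeg

/gubaboruitakia/: /t/ is a voiceless stop between vowels /i/ and /a/, so it voices to [d]. /k/ is a voiceless stop between vowels /a/ and /i/, so it voices to [g]. → [gubaboruidagia].
/bowekteapitulanu/: /p/ is a voiceless stop between vowels /a/ and /i/, so it voices to [b]. /t/ is a voiceless stop between vowels /i/ and /u/, so it voices to [d]. → [bowekteabidulanu].
/broojepivokajuata/: /p/ is a voiceless stop between vowels /e/ and /i/, so it voices to [b]. /k/ is a voiceless stop between vowels /o/ and /a/, so it voices to [g]. /t/ is a voiceless stop between vowels /a/ and /a/, so it voices to [d]. → [broojebivogajuada].
/difoteikatekutaeg/: /t/ is a voiceless stop between vowels /o/ and /e/, so it voices to [d]. /k/ is a voiceless stop between vowels /i/ and /a/, so it voices to [g]. /t/ is a voiceless stop between vowels /a/ and /e/, so it voices to [d]. /k/ is a voiceless stop between vowels /e/ and /u/, so it voices to [g]. /t/ is a voiceless stop between vowels /u/ and /a/, so it voices to [d]. → [difodeigadegudaeg].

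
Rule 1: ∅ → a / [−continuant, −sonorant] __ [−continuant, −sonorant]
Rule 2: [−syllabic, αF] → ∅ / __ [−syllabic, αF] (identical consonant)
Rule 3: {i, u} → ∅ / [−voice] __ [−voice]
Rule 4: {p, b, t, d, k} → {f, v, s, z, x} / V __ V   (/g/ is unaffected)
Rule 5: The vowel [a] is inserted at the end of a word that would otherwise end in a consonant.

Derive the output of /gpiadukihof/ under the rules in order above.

gafiazukhofa

Rule 1 (stop-cluster a-epenthesis): /g/ and /p/ form a stop–stop cluster, so [a] is inserted between them. /gpiadukihof/ → gapiadukihof.
Rule 2 (degemination): no segment meets the environment; /gapiadukihof/ is unchanged.
Rule 3 (high vowel syncope): /i/ is a high vowel flanked by voiceless consonants /k/ and /h/, so it deletes. /gapiadukihof/ → gapiadukhof.
Rule 4 (intervocalic spirantization): /p/ is a stop between vowels /a/ and /i/, so it spirantizes to the fricative [f]. /d/ is a stop between vowels /a/ and /u/, so it spirantizes to the fricative [z]. /gapiadukhof/ → gafiazukhof.
Rule 5 (final a-epenthesis): the form ends in the consonant /f/, so [a] is inserted word-finally. /gafiazukhof/ → gafiazukhofa.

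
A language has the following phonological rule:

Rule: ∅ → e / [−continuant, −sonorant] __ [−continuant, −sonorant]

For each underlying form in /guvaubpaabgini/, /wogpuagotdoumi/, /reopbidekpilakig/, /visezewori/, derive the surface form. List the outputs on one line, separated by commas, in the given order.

/guvaubpaabgini/: /b/ and /p/ form a stop–stop cluster, so [e] is inserted between them. /b/ and /g/ form a stop–stop cluster, so [e] is inserted between them. → [guvaubepaabegini].
/wogpuagotdoumi/: /g/ and /p/ form a stop–stop cluster, so [e] is inserted between them. /t/ and /d/ form a stop–stop cluster, so [e] is inserted between them. → [wogepuagotedoumi].
/reopbidekpilakig/: /p/ and /b/ form a stop–stop cluster, so [e] is inserted between them. /k/ and /p/ form a stop–stop cluster, so [e] is inserted between them. → [reopebidekepilakig].
/visezewori/: the rule's environment is not met; surfaces unchanged as [visezewori].

guvaubepaabegini, wogepuagotedoumi, reopebidekepilakig, visezewori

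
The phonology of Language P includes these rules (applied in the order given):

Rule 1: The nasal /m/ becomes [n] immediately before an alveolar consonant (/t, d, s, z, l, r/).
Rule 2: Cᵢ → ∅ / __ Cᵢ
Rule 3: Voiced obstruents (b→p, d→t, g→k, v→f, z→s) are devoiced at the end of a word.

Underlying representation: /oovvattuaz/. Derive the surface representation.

oovatuas

Rule 1 (nasal place assimilation): no segment meets the environment; /oovvattuaz/ is unchanged.
Rule 2 (degemination): /vv/ is a geminate; the first /v/ deletes. /tt/ is a geminate; the first /t/ deletes. /oovvattuaz/ → oovatuaz.
Rule 3 (final devoicing): /z/ is a voiced obstruent in word-final position, so it devoices to [s]. /oovatuaz/ → oovatuas.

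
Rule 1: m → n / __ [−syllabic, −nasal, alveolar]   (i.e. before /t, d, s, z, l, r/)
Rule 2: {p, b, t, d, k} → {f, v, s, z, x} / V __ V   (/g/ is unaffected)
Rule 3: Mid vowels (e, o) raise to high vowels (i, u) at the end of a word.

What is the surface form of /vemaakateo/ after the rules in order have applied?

Rule 1 (nasal place assimilation): no segment meets the environment; /vemaakateo/ is unchanged.
Rule 2 (intervocalic spirantization): /k/ is a stop between vowels /a/ and /a/, so it spirantizes to the fricative [x]. /t/ is a stop between vowels /a/ and /e/, so it spirantizes to the fricative [s]. /vemaakateo/ → vemaaxaseo.
Rule 3 (final vowel raising): /o/ is a mid vowel in word-final position, so it raises to [u]. /vemaaxaseo/ → vemaaxaseu.

vemaaxaseu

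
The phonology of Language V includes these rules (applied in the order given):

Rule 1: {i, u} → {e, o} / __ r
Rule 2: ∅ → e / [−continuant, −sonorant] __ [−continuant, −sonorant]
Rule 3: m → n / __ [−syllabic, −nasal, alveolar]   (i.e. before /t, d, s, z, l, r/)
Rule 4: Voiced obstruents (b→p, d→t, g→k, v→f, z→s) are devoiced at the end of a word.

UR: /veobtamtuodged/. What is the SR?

Rule 1 (pre-rhotic lowering): no segment meets the environment; /veobtamtuodged/ is unchanged.
Rule 2 (stop-cluster e-epenthesis): /b/ and /t/ form a stop–stop cluster, so [e] is inserted between them. /d/ and /g/ form a stop–stop cluster, so [e] is inserted between them. /veobtamtuodged/ → veobetamtuodeged.
Rule 3 (nasal place assimilation): /m/ precedes the alveolar consonant /t/, so it assimilates in place to [n]. /veobetamtuodeged/ → veobetantuodeged.
Rule 4 (final devoicing): /d/ is a voiced obstruent in word-final position, so it devoices to [t]. /veobetantuodeged/ → veobetantuodeget.

veobetantuodeget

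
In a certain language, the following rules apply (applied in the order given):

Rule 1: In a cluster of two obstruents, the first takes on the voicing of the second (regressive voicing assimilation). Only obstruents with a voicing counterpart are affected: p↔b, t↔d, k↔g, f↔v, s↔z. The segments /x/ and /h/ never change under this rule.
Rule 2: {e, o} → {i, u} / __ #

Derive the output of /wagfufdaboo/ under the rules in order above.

Rule 1 (regressive voicing assimilation): /g/ precedes the voiceless obstruent /f/, so it devoices to [k] by assimilation. /f/ precedes the voiced obstruent /d/, so it voices to [v] by assimilation. /wagfufdaboo/ → wakfuvdaboo.
Rule 2 (final vowel raising): /o/ is a mid vowel in word-final position, so it raises to [u]. /wakfuvdaboo/ → wakfuvdabou.

wakfuvdabou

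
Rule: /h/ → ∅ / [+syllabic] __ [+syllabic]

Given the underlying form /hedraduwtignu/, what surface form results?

hedraduwtignu

No segment of /hedraduwtignu/ meets the structural description of the rule, so the form surfaces unchanged.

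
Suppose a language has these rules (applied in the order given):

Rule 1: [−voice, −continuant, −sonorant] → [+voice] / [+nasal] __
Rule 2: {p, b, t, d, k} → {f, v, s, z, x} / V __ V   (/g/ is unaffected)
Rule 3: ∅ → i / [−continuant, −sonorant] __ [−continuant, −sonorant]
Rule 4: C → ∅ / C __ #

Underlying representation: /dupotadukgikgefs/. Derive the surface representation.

Rule 1 (post-nasal voicing): no segment meets the environment; /dupotadukgikgefs/ is unchanged.
Rule 2 (intervocalic spirantization): /p/ is a stop between vowels /u/ and /o/, so it spirantizes to the fricative [f]. /t/ is a stop between vowels /o/ and /a/, so it spirantizes to the fricative [s]. /d/ is a stop between vowels /a/ and /u/, so it spirantizes to the fricative [z]. /dupotadukgikgefs/ → dufosazukgikgefs.
Rule 3 (stop-cluster i-epenthesis): /k/ and /g/ form a stop–stop cluster, so [i] is inserted between them. /k/ and /g/ form a stop–stop cluster, so [i] is inserted between them. /dufosazukgikgefs/ → dufosazukigikigefs.
Rule 4 (final cluster simplification): /s/ is the second consonant of a word-final cluster /fs/, so it deletes. /dufosazukigikigefs/ → dufosazukigikigef.

dufosazukigikigef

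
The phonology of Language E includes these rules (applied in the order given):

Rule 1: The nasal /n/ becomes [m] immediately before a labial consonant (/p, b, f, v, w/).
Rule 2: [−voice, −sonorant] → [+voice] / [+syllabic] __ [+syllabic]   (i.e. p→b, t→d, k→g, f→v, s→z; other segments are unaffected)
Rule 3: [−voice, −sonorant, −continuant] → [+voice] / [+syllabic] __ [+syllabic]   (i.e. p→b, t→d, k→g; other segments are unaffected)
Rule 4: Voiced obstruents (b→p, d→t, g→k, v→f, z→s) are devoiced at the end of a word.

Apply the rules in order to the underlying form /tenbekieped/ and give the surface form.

tembegiebet

Rule 1 (nasal place assimilation): /n/ precedes the labial consonant /b/, so it assimilates in place to [m]. /tenbekieped/ → tembekieped.
Rule 2 (intervocalic voicing): /k/ is a voiceless obstruent between vowels /e/ and /i/, so it voices to [g]. /p/ is a voiceless obstruent between vowels /e/ and /e/, so it voices to [b]. /tembekieped/ → tembegiebed.
Rule 3 (intervocalic voicing): no segment meets the environment; /tembegiebed/ is unchanged.
Rule 4 (final devoicing): /d/ is a voiced obstruent in word-final position, so it devoices to [t]. /tembegiebed/ → tembegiebet.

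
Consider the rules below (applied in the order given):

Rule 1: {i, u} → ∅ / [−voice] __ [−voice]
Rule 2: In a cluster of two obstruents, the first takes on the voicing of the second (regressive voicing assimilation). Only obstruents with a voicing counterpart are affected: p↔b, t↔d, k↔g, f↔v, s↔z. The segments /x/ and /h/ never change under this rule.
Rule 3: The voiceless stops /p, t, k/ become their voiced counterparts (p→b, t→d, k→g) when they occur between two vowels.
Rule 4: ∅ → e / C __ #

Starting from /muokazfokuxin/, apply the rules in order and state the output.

Rule 1 (high vowel syncope): /u/ is a high vowel flanked by voiceless consonants /k/ and /x/, so it deletes. /muokazfokuxin/ → muokazfokxin.
Rule 2 (regressive voicing assimilation): /z/ precedes the voiceless obstruent /f/, so it devoices to [s] by assimilation. /muokazfokxin/ → muokasfokxin.
Rule 3 (intervocalic voicing): /k/ is a voiceless stop between vowels /o/ and /a/, so it voices to [g]. /muokasfokxin/ → muogasfokxin.
Rule 4 (final e-epenthesis): the form ends in the consonant /n/, so [e] is inserted word-finally. /muogasfokxin/ → muogasfokxine.

muogasfokxine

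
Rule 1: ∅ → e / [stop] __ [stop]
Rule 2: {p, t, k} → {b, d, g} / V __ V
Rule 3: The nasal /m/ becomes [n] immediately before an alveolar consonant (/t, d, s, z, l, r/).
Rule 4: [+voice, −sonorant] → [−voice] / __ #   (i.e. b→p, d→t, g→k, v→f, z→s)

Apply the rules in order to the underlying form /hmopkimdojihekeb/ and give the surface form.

hmobegindojihegep

Rule 1 (stop-cluster e-epenthesis): /p/ and /k/ form a stop–stop cluster, so [e] is inserted between them. /hmopkimdojihekeb/ → hmopekimdojihekeb.
Rule 2 (intervocalic voicing): /p/ is a voiceless stop between vowels /o/ and /e/, so it voices to [b]. /k/ is a voiceless stop between vowels /e/ and /i/, so it voices to [g]. /k/ is a voiceless stop between vowels /e/ and /e/, so it voices to [g]. /hmopekimdojihekeb/ → hmobegimdojihegeb.
Rule 3 (nasal place assimilation): /m/ precedes the alveolar consonant /d/, so it assimilates in place to [n]. /hmobegimdojihegeb/ → hmobegindojihegeb.
Rule 4 (final devoicing): /b/ is a voiced obstruent in word-final position, so it devoices to [p]. /hmobegindojihegeb/ → hmobegindojihegep.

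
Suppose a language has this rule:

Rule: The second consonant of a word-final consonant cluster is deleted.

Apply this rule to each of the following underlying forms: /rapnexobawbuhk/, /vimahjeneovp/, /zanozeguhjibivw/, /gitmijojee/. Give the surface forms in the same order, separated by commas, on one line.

/rapnexobawbuhk/: /k/ is the second consonant of a word-final cluster /hk/, so it deletes. → [rapnexobawbuh].
/vimahjeneovp/: /p/ is the second consonant of a word-final cluster /vp/, so it deletes. → [vimahjeneov].
/zanozeguhjibivw/: /w/ is the second consonant of a word-final cluster /vw/, so it deletes. → [zanozeguhjibiv].
/gitmijojee/: the rule's environment is not met; surfaces unchanged as [gitmijojee].

rapnexobawbuh, vimahjeneov, zanozeguhjibiv, gitmijojee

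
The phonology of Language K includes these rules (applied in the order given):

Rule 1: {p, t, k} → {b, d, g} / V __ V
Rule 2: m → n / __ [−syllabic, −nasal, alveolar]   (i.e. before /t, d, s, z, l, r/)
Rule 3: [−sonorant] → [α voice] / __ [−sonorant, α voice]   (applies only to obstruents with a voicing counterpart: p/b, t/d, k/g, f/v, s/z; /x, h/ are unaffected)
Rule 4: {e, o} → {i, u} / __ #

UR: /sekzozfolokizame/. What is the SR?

Rule 1 (intervocalic voicing): /k/ is a voiceless stop between vowels /o/ and /i/, so it voices to [g]. /sekzozfolokizame/ → sekzozfologizame.
Rule 2 (nasal place assimilation): no segment meets the environment; /sekzozfologizame/ is unchanged.
Rule 3 (regressive voicing assimilation): /k/ precedes the voiced obstruent /z/, so it voices to [g] by assimilation. /z/ precedes the voiceless obstruent /f/, so it devoices to [s] by assimilation. /sekzozfologizame/ → segzosfologizame.
Rule 4 (final vowel raising): /e/ is a mid vowel in word-final position, so it raises to [i]. /segzosfologizame/ → segzosfologizami.

segzosfologizami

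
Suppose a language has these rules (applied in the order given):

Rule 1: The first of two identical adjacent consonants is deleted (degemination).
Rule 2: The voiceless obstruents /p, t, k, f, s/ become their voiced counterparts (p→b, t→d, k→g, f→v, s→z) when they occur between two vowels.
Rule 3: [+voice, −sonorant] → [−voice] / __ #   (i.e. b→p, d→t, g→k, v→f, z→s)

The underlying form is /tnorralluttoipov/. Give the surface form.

tnoraludoibof

Rule 1 (degemination): /rr/ is a geminate; the first /r/ deletes. /ll/ is a geminate; the first /l/ deletes. /tt/ is a geminate; the first /t/ deletes. /tnorralluttoipov/ → tnoralutoipov.
Rule 2 (intervocalic voicing): /t/ is a voiceless obstruent between vowels /u/ and /o/, so it voices to [d]. /p/ is a voiceless obstruent between vowels /i/ and /o/, so it voices to [b]. /tnoralutoipov/ → tnoraludoibov.
Rule 3 (final devoicing): /v/ is a voiced obstruent in word-final position, so it devoices to [f]. /tnoraludoibov/ → tnoraludoibof.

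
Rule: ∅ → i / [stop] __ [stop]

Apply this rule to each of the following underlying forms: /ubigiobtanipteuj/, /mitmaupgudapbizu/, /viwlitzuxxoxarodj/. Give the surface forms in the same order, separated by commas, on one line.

/ubigiobtanipteuj/: /b/ and /t/ form a stop–stop cluster, so [i] is inserted between them. /p/ and /t/ form a stop–stop cluster, so [i] is inserted between them. → [ubigiobitanipiteuj].
/mitmaupgudapbizu/: /p/ and /g/ form a stop–stop cluster, so [i] is inserted between them. /p/ and /b/ form a stop–stop cluster, so [i] is inserted between them. → [mitmaupigudapibizu].
/viwlitzuxxoxarodj/: the rule's environment is not met; surfaces unchanged as [viwlitzuxxoxarodj].

ubigiobitanipiteuj, mitmaupigudapibizu, viwlitzuxxoxarodj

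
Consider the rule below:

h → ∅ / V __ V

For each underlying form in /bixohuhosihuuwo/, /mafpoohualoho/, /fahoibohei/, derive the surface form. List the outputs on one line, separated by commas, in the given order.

/bixohuhosihuuwo/: /h/ occurs between vowels /o/ and /u/, so it deletes. /h/ occurs between vowels /u/ and /o/, so it deletes. /h/ occurs between vowels /i/ and /u/, so it deletes. → [bixouosiuuwo].
/mafpoohualoho/: /h/ occurs between vowels /o/ and /u/, so it deletes. /h/ occurs between vowels /o/ and /o/, so it deletes. → [mafpooualoo].
/fahoibohei/: /h/ occurs between vowels /a/ and /o/, so it deletes. /h/ occurs between vowels /o/ and /e/, so it deletes. → [faoiboei].

bixouosiuuwo, mafpooualoo, faoiboei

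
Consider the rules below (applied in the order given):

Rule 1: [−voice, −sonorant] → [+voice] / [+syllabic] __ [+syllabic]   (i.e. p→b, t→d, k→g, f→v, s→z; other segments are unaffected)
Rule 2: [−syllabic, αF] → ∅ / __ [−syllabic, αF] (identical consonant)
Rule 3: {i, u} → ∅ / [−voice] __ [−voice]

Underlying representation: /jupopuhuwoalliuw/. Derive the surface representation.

jubobuhuwoaliuw

Rule 1 (intervocalic voicing): /p/ is a voiceless obstruent between vowels /u/ and /o/, so it voices to [b]. /p/ is a voiceless obstruent between vowels /o/ and /u/, so it voices to [b]. /jupopuhuwoalliuw/ → jubobuhuwoalliuw.
Rule 2 (degemination): /ll/ is a geminate; the first /l/ deletes. /jubobuhuwoalliuw/ → jubobuhuwoaliuw.
Rule 3 (high vowel syncope): no segment meets the environment; /jubobuhuwoaliuw/ is unchanged.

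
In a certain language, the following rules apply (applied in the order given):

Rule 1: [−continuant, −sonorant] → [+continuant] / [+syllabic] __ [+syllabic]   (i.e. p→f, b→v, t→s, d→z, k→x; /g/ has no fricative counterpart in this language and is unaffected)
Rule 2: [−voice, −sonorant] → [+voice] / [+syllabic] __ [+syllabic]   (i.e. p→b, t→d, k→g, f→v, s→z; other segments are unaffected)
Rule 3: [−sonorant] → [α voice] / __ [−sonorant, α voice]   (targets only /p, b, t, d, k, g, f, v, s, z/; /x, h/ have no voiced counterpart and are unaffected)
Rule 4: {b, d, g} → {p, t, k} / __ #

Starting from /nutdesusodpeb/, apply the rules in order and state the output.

nuddezuzotpep

Rule 1 (intervocalic spirantization): no segment meets the environment; /nutdesusodpeb/ is unchanged.
Rule 2 (intervocalic voicing): /s/ is a voiceless obstruent between vowels /e/ and /u/, so it voices to [z]. /s/ is a voiceless obstruent between vowels /u/ and /o/, so it voices to [z]. /nutdesusodpeb/ → nutdezuzodpeb.
Rule 3 (regressive voicing assimilation): /t/ precedes the voiced obstruent /d/, so it voices to [d] by assimilation. /d/ precedes the voiceless obstruent /p/, so it devoices to [t] by assimilation. /nutdezuzodpeb/ → nuddezuzotpeb.
Rule 4 (final devoicing): /b/ is a voiced stop in word-final position, so it devoices to [p]. /nuddezuzotpeb/ → nuddezuzotpep.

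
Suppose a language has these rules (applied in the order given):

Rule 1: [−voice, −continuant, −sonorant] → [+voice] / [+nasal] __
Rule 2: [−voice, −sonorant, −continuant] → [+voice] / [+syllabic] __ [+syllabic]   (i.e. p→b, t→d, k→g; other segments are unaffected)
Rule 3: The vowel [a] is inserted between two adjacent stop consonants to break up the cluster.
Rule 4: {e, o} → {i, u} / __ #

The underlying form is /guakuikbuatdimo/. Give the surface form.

Rule 1 (post-nasal voicing): no segment meets the environment; /guakuikbuatdimo/ is unchanged.
Rule 2 (intervocalic voicing): /k/ is a voiceless stop between vowels /a/ and /u/, so it voices to [g]. /guakuikbuatdimo/ → guaguikbuatdimo.
Rule 3 (stop-cluster a-epenthesis): /k/ and /b/ form a stop–stop cluster, so [a] is inserted between them. /t/ and /d/ form a stop–stop cluster, so [a] is inserted between them. /guaguikbuatdimo/ → guaguikabuatadimo.
Rule 4 (final vowel raising): /o/ is a mid vowel in word-final position, so it raises to [u]. /guaguikabuatadimo/ → guaguikabuatadimu.

guaguikabuatadimu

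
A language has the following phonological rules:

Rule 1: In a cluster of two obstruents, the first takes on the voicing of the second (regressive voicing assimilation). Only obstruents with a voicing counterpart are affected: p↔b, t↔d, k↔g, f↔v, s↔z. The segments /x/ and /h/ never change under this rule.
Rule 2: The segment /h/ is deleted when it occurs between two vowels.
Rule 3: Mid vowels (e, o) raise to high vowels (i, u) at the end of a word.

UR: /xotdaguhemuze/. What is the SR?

xoddaguemuzi

Rule 1 (regressive voicing assimilation): /t/ precedes the voiced obstruent /d/, so it voices to [d] by assimilation. /xotdaguhemuze/ → xoddaguhemuze.
Rule 2 (intervocalic h-deletion): /h/ occurs between vowels /u/ and /e/, so it deletes. /xoddaguhemuze/ → xoddaguemuze.
Rule 3 (final vowel raising): /e/ is a mid vowel in word-final position, so it raises to [i]. /xoddaguemuze/ → xoddaguemuzi.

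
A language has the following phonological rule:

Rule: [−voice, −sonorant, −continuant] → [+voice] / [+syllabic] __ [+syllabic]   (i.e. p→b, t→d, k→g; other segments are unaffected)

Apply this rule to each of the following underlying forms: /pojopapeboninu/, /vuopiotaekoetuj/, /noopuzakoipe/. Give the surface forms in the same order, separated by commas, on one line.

/pojopapeboninu/: /p/ is a voiceless stop between vowels /o/ and /a/, so it voices to [b]. /p/ is a voiceless stop between vowels /a/ and /e/, so it voices to [b]. → [pojobabeboninu].
/vuopiotaekoetuj/: /p/ is a voiceless stop between vowels /o/ and /i/, so it voices to [b]. /t/ is a voiceless stop between vowels /o/ and /a/, so it voices to [d]. /k/ is a voiceless stop between vowels /e/ and /o/, so it voices to [g]. /t/ is a voiceless stop between vowels /e/ and /u/, so it voices to [d]. → [vuobiodaegoeduj].
/noopuzakoipe/: /p/ is a voiceless stop between vowels /o/ and /u/, so it voices to [b]. /k/ is a voiceless stop between vowels /a/ and /o/, so it voices to [g]. /p/ is a voiceless stop between vowels /i/ and /e/, so it voices to [b]. → [noobuzagoibe].

pojobabeboninu, vuobiodaegoeduj, noobuzagoibe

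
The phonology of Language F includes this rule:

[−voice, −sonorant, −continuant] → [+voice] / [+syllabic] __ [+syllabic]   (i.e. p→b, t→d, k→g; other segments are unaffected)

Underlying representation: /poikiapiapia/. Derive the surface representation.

/k/ is a voiceless stop between vowels /i/ and /i/, so it voices to [g].
/p/ is a voiceless stop between vowels /a/ and /i/, so it voices to [b].
/p/ is a voiceless stop between vowels /a/ and /i/, so it voices to [b].
The other instance of /p/ does not occur in the required environment and remains unchanged.
Surface form: [poigiabiabia].

poigiabiabia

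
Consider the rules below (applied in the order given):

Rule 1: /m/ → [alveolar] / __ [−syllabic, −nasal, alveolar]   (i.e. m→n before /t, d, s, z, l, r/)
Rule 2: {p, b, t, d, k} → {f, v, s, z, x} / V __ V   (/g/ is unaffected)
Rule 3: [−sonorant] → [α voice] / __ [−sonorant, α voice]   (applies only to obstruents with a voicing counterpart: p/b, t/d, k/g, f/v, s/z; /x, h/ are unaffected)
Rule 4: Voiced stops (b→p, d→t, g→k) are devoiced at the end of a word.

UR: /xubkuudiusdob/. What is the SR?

Rule 1 (nasal place assimilation): no segment meets the environment; /xubkuudiusdob/ is unchanged.
Rule 2 (intervocalic spirantization): /d/ is a stop between vowels /u/ and /i/, so it spirantizes to the fricative [z]. /xubkuudiusdob/ → xubkuuziusdob.
Rule 3 (regressive voicing assimilation): /b/ precedes the voiceless obstruent /k/, so it devoices to [p] by assimilation. /s/ precedes the voiced obstruent /d/, so it voices to [z] by assimilation. /xubkuuziusdob/ → xupkuuziuzdob.
Rule 4 (final devoicing): /b/ is a voiced stop in word-final position, so it devoices to [p]. /xupkuuziuzdob/ → xupkuuziuzdop.

xupkuuziuzdop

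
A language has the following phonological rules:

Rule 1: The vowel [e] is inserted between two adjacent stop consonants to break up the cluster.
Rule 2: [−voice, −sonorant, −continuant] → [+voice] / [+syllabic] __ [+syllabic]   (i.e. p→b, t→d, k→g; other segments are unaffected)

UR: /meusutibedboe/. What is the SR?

meusudibedeboe

Rule 1 (stop-cluster e-epenthesis): /d/ and /b/ form a stop–stop cluster, so [e] is inserted between them. /meusutibedboe/ → meusutibedeboe.
Rule 2 (intervocalic voicing): /t/ is a voiceless stop between vowels /u/ and /i/, so it voices to [d]. /meusutibedeboe/ → meusudibedeboe.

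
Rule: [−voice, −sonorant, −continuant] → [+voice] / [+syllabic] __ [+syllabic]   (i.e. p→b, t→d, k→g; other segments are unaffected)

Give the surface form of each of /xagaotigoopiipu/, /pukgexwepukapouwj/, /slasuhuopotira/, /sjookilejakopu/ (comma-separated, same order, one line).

/xagaotigoopiipu/: /t/ is a voiceless stop between vowels /o/ and /i/, so it voices to [d]. /p/ is a voiceless stop between vowels /o/ and /i/, so it voices to [b]. /p/ is a voiceless stop between vowels /i/ and /u/, so it voices to [b]. → [xagaodigoobiibu].
/pukgexwepukapouwj/: /p/ is a voiceless stop between vowels /e/ and /u/, so it voices to [b]. /k/ is a voiceless stop between vowels /u/ and /a/, so it voices to [g]. /p/ is a voiceless stop between vowels /a/ and /o/, so it voices to [b]. → [pukgexwebugabouwj].
/slasuhuopotira/: /p/ is a voiceless stop between vowels /o/ and /o/, so it voices to [b]. /t/ is a voiceless stop between vowels /o/ and /i/, so it voices to [d]. → [slasuhuobodira].
/sjookilejakopu/: /k/ is a voiceless stop between vowels /o/ and /i/, so it voices to [g]. /k/ is a voiceless stop between vowels /a/ and /o/, so it voices to [g]. /p/ is a voiceless stop between vowels /o/ and /u/, so it voices to [b]. → [sjoogilejagobu].

xagaodigoobiibu, pukgexwebugabouwj, slasuhuobodira, sjoogilejagobu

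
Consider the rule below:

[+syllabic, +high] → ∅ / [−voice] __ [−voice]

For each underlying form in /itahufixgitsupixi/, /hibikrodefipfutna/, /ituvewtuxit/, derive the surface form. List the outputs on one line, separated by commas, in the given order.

itahfxgitspxi, hibikrodefpftna, ituvewtxt

/itahufixgitsupixi/: /u/ is a high vowel flanked by voiceless consonants /h/ and /f/, so it deletes. /i/ is a high vowel flanked by voiceless consonants /f/ and /x/, so it deletes. /u/ is a high vowel flanked by voiceless consonants /s/ and /p/, so it deletes. /i/ is a high vowel flanked by voiceless consonants /p/ and /x/, so it deletes. → [itahfxgitspxi].
/hibikrodefipfutna/: /i/ is a high vowel flanked by voiceless consonants /f/ and /p/, so it deletes. /u/ is a high vowel flanked by voiceless consonants /f/ and /t/, so it deletes. → [hibikrodefpftna].
/ituvewtuxit/: /u/ is a high vowel flanked by voiceless consonants /t/ and /x/, so it deletes. /i/ is a high vowel flanked by voiceless consonants /x/ and /t/, so it deletes. → [ituvewtxt].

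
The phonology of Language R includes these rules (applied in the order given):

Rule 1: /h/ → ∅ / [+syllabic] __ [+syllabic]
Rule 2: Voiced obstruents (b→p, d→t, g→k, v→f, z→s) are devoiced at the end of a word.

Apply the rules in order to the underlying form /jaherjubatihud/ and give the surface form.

jaerjubatiut

Rule 1 (intervocalic h-deletion): /h/ occurs between vowels /a/ and /e/, so it deletes. /h/ occurs between vowels /i/ and /u/, so it deletes. /jaherjubatihud/ → jaerjubatiud.
Rule 2 (final devoicing): /d/ is a voiced obstruent in word-final position, so it devoices to [t]. /jaerjubatiud/ → jaerjubatiut.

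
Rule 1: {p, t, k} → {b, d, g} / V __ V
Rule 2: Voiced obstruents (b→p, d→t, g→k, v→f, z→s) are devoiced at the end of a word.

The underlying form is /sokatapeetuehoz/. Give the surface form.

sogadabeeduehos

Rule 1 (intervocalic voicing): /k/ is a voiceless stop between vowels /o/ and /a/, so it voices to [g]. /t/ is a voiceless stop between vowels /a/ and /a/, so it voices to [d]. /p/ is a voiceless stop between vowels /a/ and /e/, so it voices to [b]. /t/ is a voiceless stop between vowels /e/ and /u/, so it voices to [d]. /sokatapeetuehoz/ → sogadabeeduehoz.
Rule 2 (final devoicing): /z/ is a voiced obstruent in word-final position, so it devoices to [s]. /sogadabeeduehoz/ → sogadabeeduehos.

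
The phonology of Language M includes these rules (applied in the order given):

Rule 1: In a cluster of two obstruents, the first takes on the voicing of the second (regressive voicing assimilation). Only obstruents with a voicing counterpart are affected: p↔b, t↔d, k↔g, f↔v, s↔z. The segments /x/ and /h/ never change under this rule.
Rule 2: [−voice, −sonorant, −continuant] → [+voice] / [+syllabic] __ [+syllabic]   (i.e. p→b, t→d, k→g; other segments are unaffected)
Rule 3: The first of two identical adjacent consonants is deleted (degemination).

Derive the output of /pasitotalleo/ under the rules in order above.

pasidodaleo

Rule 1 (regressive voicing assimilation): no segment meets the environment; /pasitotalleo/ is unchanged.
Rule 2 (intervocalic voicing): /t/ is a voiceless stop between vowels /i/ and /o/, so it voices to [d]. /t/ is a voiceless stop between vowels /o/ and /a/, so it voices to [d]. /pasitotalleo/ → pasidodalleo.
Rule 3 (degemination): /ll/ is a geminate; the first /l/ deletes. /pasidodalleo/ → pasidodaleo.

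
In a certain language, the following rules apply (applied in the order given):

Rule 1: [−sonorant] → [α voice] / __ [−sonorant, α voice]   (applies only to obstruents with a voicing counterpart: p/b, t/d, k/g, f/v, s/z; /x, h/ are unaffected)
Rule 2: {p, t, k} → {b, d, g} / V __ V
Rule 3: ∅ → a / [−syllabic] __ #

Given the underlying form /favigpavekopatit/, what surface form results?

Rule 1 (regressive voicing assimilation): /g/ precedes the voiceless obstruent /p/, so it devoices to [k] by assimilation. /favigpavekopatit/ → favikpavekopatit.
Rule 2 (intervocalic voicing): /k/ is a voiceless stop between vowels /e/ and /o/, so it voices to [g]. /p/ is a voiceless stop between vowels /o/ and /a/, so it voices to [b]. /t/ is a voiceless stop between vowels /a/ and /i/, so it voices to [d]. /favikpavekopatit/ → favikpavegobadit.
Rule 3 (final a-epenthesis): the form ends in the consonant /t/, so [a] is inserted word-finally. /favikpavegobadit/ → favikpavegobadita.

favikpavegobadita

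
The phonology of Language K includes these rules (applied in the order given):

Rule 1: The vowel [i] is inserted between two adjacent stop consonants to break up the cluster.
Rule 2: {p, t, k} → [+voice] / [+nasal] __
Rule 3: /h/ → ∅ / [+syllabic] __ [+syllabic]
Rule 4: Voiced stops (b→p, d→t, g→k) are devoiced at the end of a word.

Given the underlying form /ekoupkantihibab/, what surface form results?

ekoupikandiibap

Rule 1 (stop-cluster i-epenthesis): /p/ and /k/ form a stop–stop cluster, so [i] is inserted between them. /ekoupkantihibab/ → ekoupikantihibab.
Rule 2 (post-nasal voicing): /t/ is a voiceless stop immediately after the nasal /n/, so it voices to [d]. /ekoupikantihibab/ → ekoupikandihibab.
Rule 3 (intervocalic h-deletion): /h/ occurs between vowels /i/ and /i/, so it deletes. /ekoupikandihibab/ → ekoupikandiibab.
Rule 4 (final devoicing): /b/ is a voiced stop in word-final position, so it devoices to [p]. /ekoupikandiibab/ → ekoupikandiibap.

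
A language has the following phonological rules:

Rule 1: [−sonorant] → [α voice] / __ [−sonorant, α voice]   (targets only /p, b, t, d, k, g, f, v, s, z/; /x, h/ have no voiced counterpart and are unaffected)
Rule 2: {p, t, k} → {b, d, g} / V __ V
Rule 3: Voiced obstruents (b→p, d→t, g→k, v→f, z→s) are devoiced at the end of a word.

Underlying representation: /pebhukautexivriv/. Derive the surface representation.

Rule 1 (regressive voicing assimilation): /b/ precedes the voiceless obstruent /h/, so it devoices to [p] by assimilation. /pebhukautexivriv/ → pephukautexivriv.
Rule 2 (intervocalic voicing): /k/ is a voiceless stop between vowels /u/ and /a/, so it voices to [g]. /t/ is a voiceless stop between vowels /u/ and /e/, so it voices to [d]. /pephukautexivriv/ → pephugaudexivriv.
Rule 3 (final devoicing): /v/ is a voiced obstruent in word-final position, so it devoices to [f]. /pephugaudexivriv/ → pephugaudexivrif.

pephugaudexivrif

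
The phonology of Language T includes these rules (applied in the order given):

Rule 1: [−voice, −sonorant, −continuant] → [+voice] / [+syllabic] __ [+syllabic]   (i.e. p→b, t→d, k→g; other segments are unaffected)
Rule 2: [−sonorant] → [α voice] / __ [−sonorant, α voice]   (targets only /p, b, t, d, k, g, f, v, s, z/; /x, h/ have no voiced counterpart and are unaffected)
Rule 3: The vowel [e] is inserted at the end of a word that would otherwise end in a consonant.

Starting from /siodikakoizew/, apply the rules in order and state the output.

Rule 1 (intervocalic voicing): /k/ is a voiceless stop between vowels /i/ and /a/, so it voices to [g]. /k/ is a voiceless stop between vowels /a/ and /o/, so it voices to [g]. /siodikakoizew/ → siodigagoizew.
Rule 2 (regressive voicing assimilation): no segment meets the environment; /siodigagoizew/ is unchanged.
Rule 3 (final e-epenthesis): the form ends in the consonant /w/, so [e] is inserted word-finally. /siodigagoizew/ → siodigagoizewe.

siodigagoizewe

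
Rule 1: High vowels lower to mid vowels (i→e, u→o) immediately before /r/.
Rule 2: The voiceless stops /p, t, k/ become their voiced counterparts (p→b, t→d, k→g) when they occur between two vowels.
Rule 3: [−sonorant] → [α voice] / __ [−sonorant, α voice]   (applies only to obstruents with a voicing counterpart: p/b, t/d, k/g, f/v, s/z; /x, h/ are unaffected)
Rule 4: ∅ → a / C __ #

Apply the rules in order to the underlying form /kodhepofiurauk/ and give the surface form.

Rule 1 (pre-rhotic lowering): /u/ is a high vowel immediately before /r/, so it lowers to [o]. /kodhepofiurauk/ → kodhepofiorauk.
Rule 2 (intervocalic voicing): /p/ is a voiceless stop between vowels /e/ and /o/, so it voices to [b]. /kodhepofiorauk/ → kodhebofiorauk.
Rule 3 (regressive voicing assimilation): /d/ precedes the voiceless obstruent /h/, so it devoices to [t] by assimilation. /kodhebofiorauk/ → kothebofiorauk.
Rule 4 (final a-epenthesis): the form ends in the consonant /k/, so [a] is inserted word-finally. /kothebofiorauk/ → kothebofiorauka.

kothebofiorauka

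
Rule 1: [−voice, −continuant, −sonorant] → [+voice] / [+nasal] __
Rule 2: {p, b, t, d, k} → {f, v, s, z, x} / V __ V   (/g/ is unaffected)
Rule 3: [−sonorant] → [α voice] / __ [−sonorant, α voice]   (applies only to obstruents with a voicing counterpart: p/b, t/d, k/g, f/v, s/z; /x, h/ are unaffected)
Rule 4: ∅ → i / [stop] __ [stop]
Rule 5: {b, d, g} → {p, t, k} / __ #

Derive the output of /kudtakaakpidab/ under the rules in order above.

Rule 1 (post-nasal voicing): no segment meets the environment; /kudtakaakpidab/ is unchanged.
Rule 2 (intervocalic spirantization): /k/ is a stop between vowels /a/ and /a/, so it spirantizes to the fricative [x]. /d/ is a stop between vowels /i/ and /a/, so it spirantizes to the fricative [z]. /kudtakaakpidab/ → kudtaxaakpizab.
Rule 3 (regressive voicing assimilation): /d/ precedes the voiceless obstruent /t/, so it devoices to [t] by assimilation. /kudtaxaakpizab/ → kuttaxaakpizab.
Rule 4 (stop-cluster i-epenthesis): /t/ and /t/ form a stop–stop cluster, so [i] is inserted between them. /k/ and /p/ form a stop–stop cluster, so [i] is inserted between them. /kuttaxaakpizab/ → kutitaxaakipizab.
Rule 5 (final devoicing): /b/ is a voiced stop in word-final position, so it devoices to [p]. /kutitaxaakipizab/ → kutitaxaakipizap.

kutitaxaakipizap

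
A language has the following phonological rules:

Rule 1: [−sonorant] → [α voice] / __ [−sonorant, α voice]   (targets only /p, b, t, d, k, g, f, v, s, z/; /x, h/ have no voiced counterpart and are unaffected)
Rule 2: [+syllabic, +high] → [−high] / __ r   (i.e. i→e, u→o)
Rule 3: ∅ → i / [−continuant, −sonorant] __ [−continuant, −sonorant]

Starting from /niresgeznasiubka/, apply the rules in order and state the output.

nerezgeznasiupika

Rule 1 (regressive voicing assimilation): /s/ precedes the voiced obstruent /g/, so it voices to [z] by assimilation. /b/ precedes the voiceless obstruent /k/, so it devoices to [p] by assimilation. /niresgeznasiubka/ → nirezgeznasiupka.
Rule 2 (pre-rhotic lowering): /i/ is a high vowel immediately before /r/, so it lowers to [e]. /nirezgeznasiupka/ → nerezgeznasiupka.
Rule 3 (stop-cluster i-epenthesis): /p/ and /k/ form a stop–stop cluster, so [i] is inserted between them. /nerezgeznasiupka/ → nerezgeznasiupika.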